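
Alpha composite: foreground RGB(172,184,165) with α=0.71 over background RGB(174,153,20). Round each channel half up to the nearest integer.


C = α×F + (1-α)×B, with 1-α = 0.29
R: 0.71×172 + 0.29×174 = 122.12 + 50.46 = 172.58 → 173
G: 0.71×184 + 0.29×153 = 130.64 + 44.37 = 175.01 → 175
B: 0.71×165 + 0.29×20 = 117.15 + 5.80 = 122.95 → 123
= RGB(173, 175, 123)


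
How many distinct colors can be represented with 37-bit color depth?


Colors = 2^bits = 2^37
= 137,438,953,472 colors


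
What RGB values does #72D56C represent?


72 → 114 (R)
D5 → 213 (G)
6C → 108 (B)
= RGB(114, 213, 108)


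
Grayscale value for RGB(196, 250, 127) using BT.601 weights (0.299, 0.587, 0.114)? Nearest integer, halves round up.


Gray = 0.299×R + 0.587×G + 0.114×B
Gray = 0.299×196 + 0.587×250 + 0.114×127
Gray = 58.604 + 146.750 + 14.478
Gray = 219.832 → round half up → 220
Gray = 220


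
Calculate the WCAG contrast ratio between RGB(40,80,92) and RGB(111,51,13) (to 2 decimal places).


Linearize each sRGB channel c=v/255: c/12.92 if c ≤ 0.04045 else ((c+0.055)/1.055)^2.4
L = 0.2126×R_lin + 0.7152×G_lin + 0.0722×B_lin
Color 1 (40,80,92):
  R=40: 40/255≈0.1569 > 0.04045 → ((0.1569+0.055)/1.055)^2.4 ≈ 0.02122
  G=80: 80/255≈0.3137 > 0.04045 → ((0.3137+0.055)/1.055)^2.4 ≈ 0.08022
  B=92: 92/255≈0.3608 > 0.04045 → ((0.3608+0.055)/1.055)^2.4 ≈ 0.10702
  L1 = 0.2126×0.02122 + 0.7152×0.08022 + 0.0722×0.10702 ≈ 0.06961
Color 2 (111,51,13):
  R=111: 111/255≈0.4353 > 0.04045 → ((0.4353+0.055)/1.055)^2.4 ≈ 0.15896
  G=51: 51/255≈0.2000 > 0.04045 → ((0.2000+0.055)/1.055)^2.4 ≈ 0.03310
  B=13: 13/255≈0.0510 > 0.04045 → ((0.0510+0.055)/1.055)^2.4 ≈ 0.00402
  L2 = 0.2126×0.15896 + 0.7152×0.03310 + 0.0722×0.00402 ≈ 0.05776
Lighter = 0.06961, Darker = 0.05776
Ratio = (L_lighter + 0.05) / (L_darker + 0.05)
Ratio = (0.06961 + 0.05) / (0.05776 + 0.05) = 0.11961 / 0.10776 ≈ 1.1100
Ratio ≈ 1.11:1


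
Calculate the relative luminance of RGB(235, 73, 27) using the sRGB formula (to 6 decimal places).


Linearize each channel (sRGB transfer function): c = v/255; c_lin = c/12.92 if c ≤ 0.04045, else ((c+0.055)/1.055)^2.4
  R: 235/255 ≈ 0.921569 > 0.04045 → ((0.921569+0.055)/1.055)^2.4 ≈ 0.830770
  G: 73/255 ≈ 0.286275 > 0.04045 → ((0.286275+0.055)/1.055)^2.4 ≈ 0.066626
  B: 27/255 ≈ 0.105882 > 0.04045 → ((0.105882+0.055)/1.055)^2.4 ≈ 0.010960
R_lin = 0.830770, G_lin = 0.066626, B_lin = 0.010960
L = 0.2126×R + 0.7152×G + 0.0722×B
L = 0.2126×0.830770 + 0.7152×0.066626 + 0.0722×0.010960
L ≈ 0.225064


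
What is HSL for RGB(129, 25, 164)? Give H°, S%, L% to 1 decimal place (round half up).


Normalize: R'=129/255≈0.5059, G'=25/255≈0.0980, B'=164/255≈0.6431
Max=164/255, Min=25/255, Δ=Max-Min=139/255
L = (Max+Min)/2 = (164+25)/510 = 189/510 = 0.37058… → L = 37.1%
L ≤ 0.5 → S = Δ/(Max+Min) = 139/(164+25) = 139/189 = 0.73544… → S = 73.5%
(the 1/255 factors cancel in S and H, so raw channel differences can be used)
Max is B' → H = 60 × ((R-G)/Δ + 4) = 60 × ((129-25)/139 + 4)
  104/139 + 4 = 0.7482… + 4 = 4.7482…
  H = 60 × 4.7482… = 284.892…° → H = 284.9°
= HSL(284.9°, 73.5%, 37.1%)


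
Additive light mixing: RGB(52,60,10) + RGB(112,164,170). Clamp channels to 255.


Additive: each channel = min(255, C₁+C₂)
R: 52+112 = 164 → 164
G: 60+164 = 224 → 224
B: 10+170 = 180 → 180
= RGB(164, 224, 180)


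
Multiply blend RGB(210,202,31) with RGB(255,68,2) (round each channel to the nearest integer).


Multiply: C = A×B/255, rounded to nearest integer
R: 210×255/255 = 53550/255 ≈ 210.000 → 210
G: 202×68/255 = 13736/255 ≈ 53.867 → 54
B: 31×2/255 = 62/255 ≈ 0.243 → 0
= RGB(210, 54, 0)


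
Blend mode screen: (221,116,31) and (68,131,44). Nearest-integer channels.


Screen: C = 255 - (255-A)×(255-B)/255, rounded to nearest integer
R: 255 - (255-221)×(255-68)/255 = 255 - 6358/255 ≈ 255 - 24.933 = 230.067 → 230
G: 255 - (255-116)×(255-131)/255 = 255 - 17236/255 ≈ 255 - 67.592 = 187.408 → 187
B: 255 - (255-31)×(255-44)/255 = 255 - 47264/255 ≈ 255 - 185.349 = 69.651 → 70
= RGB(230, 187, 70)


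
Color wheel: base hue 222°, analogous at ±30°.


Base hue: 222°
Left analog: (222 - 30) mod 360 = 192°
Right analog: (222 + 30) mod 360 = 252°
Analogous hues = 192° and 252°


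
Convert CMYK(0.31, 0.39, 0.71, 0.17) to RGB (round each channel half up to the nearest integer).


R = 255 × (1-C) × (1-K) = 255 × 0.69 × 0.83 = 146.0385 → 146
G = 255 × (1-M) × (1-K) = 255 × 0.61 × 0.83 = 129.1065 → 129
B = 255 × (1-Y) × (1-K) = 255 × 0.29 × 0.83 = 61.3785 → 61
= RGB(146, 129, 61)


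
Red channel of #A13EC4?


Color: #A13EC4
R = A1 = 161
G = 3E = 62
B = C4 = 196
Red = 161


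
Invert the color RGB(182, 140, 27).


Invert: (255-R, 255-G, 255-B)
R: 255-182 = 73
G: 255-140 = 115
B: 255-27 = 228
= RGB(73, 115, 228)


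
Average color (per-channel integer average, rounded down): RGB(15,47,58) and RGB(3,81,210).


Midpoint: each channel = ⌊(C₁+C₂)/2⌋
R: ⌊(15+3)/2⌋ = 9
G: ⌊(47+81)/2⌋ = 64
B: ⌊(58+210)/2⌋ = 134
= RGB(9, 64, 134)


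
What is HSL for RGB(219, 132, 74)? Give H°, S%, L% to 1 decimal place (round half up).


Normalize: R'=219/255≈0.8588, G'=132/255≈0.5176, B'=74/255≈0.2902
Max=219/255, Min=74/255, Δ=Max-Min=145/255
L = (Max+Min)/2 = (219+74)/510 = 293/510 = 0.57450… → L = 57.5%
L > 0.5 → S = Δ/(2-Max-Min) = 145/(510-219-74) = 145/217 = 0.66820… → S = 66.8%
(the 1/255 factors cancel in S and H, so raw channel differences can be used)
Max is R' → H = 60 × (((G-B)/Δ) mod 6) = 60 × (((132-74)/145) mod 6)
  58/145 = 0.4
  H = 60 × 0.4 = 24° → H = 24.0°
= HSL(24.0°, 66.8%, 57.5%)


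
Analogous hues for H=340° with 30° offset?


Base hue: 340°
Left analog: (340 - 30) mod 360 = 310°
Right analog: (340 + 30) mod 360 = 10°
Analogous hues = 310° and 10°


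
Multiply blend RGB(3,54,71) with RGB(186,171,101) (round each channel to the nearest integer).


Multiply: C = A×B/255, rounded to nearest integer
R: 3×186/255 = 558/255 ≈ 2.188 → 2
G: 54×171/255 = 9234/255 ≈ 36.212 → 36
B: 71×101/255 = 7171/255 ≈ 28.122 → 28
= RGB(2, 36, 28)


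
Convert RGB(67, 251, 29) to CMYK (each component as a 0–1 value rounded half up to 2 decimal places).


R'=67/255≈0.2627, G'=251/255≈0.9843, B'=29/255≈0.1137
K = 1 - max(R',G',B') = 1 - 251/255 = 4/255 = 0.01568… → 0.02
(1-R'-K)/(1-K) simplifies to (max-R)/max with max = 251:
C = (251-67)/251 = 184/251 = 0.73306… → 0.73
M = (251-251)/251 = 0/251 = 0 → 0.00
Y = (251-29)/251 = 222/251 = 0.88446… → 0.88
= CMYK(0.73, 0.00, 0.88, 0.02)


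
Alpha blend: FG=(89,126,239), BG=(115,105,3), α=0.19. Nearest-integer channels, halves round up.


C = α×F + (1-α)×B, with 1-α = 0.81
R: 0.19×89 + 0.81×115 = 16.91 + 93.15 = 110.06 → 110
G: 0.19×126 + 0.81×105 = 23.94 + 85.05 = 108.99 → 109
B: 0.19×239 + 0.81×3 = 45.41 + 2.43 = 47.84 → 48
= RGB(110, 109, 48)


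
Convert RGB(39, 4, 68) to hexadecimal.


R = 39 → 27 (hex)
G = 4 → 04 (hex)
B = 68 → 44 (hex)
Hex = #270444


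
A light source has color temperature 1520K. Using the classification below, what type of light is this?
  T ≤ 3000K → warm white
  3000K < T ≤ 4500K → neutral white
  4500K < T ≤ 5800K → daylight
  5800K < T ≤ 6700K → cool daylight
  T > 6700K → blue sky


Temperature: 1520K
1520K ≤ 3000K → warm white
Classification: warm white


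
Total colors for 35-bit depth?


Colors = 2^bits = 2^35
= 34,359,738,368 colors


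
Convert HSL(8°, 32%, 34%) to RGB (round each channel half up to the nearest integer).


H=8°, S=0.32, L=0.34
C = (1-|2L-1|)×S = (1-|-0.32|)×0.32 = 0.2176
H' = H/60 = 8/60 ≈ 0.1333; X = C×(1-|H' mod 2 - 1|) ≈ 0.0290
m = L - C/2 = 0.34 - 0.1088 = 0.2312
Sector ⌊H'⌋ = 0 → (R',G',B') = (0.2176, ≈0.0290, 0.0)
RGB = ((R'+m)×255, (G'+m)×255, (B'+m)×255) = (114.444, 66.3544, 58.956)
Round half up → RGB(114, 66, 59)


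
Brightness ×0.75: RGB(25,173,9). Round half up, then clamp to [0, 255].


Multiply each channel by 0.75, round half up, clamp to [0, 255]
R: 25×0.75 = 18.75 → round → 19
G: 173×0.75 = 129.75 → round → 130
B: 9×0.75 = 6.75 → round → 7
= RGB(19, 130, 7)


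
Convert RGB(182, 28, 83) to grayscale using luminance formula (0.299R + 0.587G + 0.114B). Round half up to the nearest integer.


Gray = 0.299×R + 0.587×G + 0.114×B
Gray = 0.299×182 + 0.587×28 + 0.114×83
Gray = 54.418 + 16.436 + 9.462
Gray = 80.316 → round half up → 80
Gray = 80


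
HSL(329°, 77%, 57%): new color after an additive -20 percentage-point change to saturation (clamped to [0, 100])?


Original S = 77%
Adjustment = -20 percentage points
New S = 77 + (-20) = 57
Clamp to [0, 100] → 57
= HSL(329°, 57%, 57%)


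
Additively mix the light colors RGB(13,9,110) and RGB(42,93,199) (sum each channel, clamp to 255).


Additive: each channel = min(255, C₁+C₂)
R: 13+42 = 55 → 55
G: 9+93 = 102 → 102
B: 110+199 = 309 → 255
= RGB(55, 102, 255)


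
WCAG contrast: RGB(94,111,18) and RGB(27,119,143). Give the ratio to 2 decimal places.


Linearize each sRGB channel c=v/255: c/12.92 if c ≤ 0.04045 else ((c+0.055)/1.055)^2.4
L = 0.2126×R_lin + 0.7152×G_lin + 0.0722×B_lin
Color 1 (94,111,18):
  R=94: 94/255≈0.3686 > 0.04045 → ((0.3686+0.055)/1.055)^2.4 ≈ 0.11193
  G=111: 111/255≈0.4353 > 0.04045 → ((0.4353+0.055)/1.055)^2.4 ≈ 0.15896
  B=18: 18/255≈0.0706 > 0.04045 → ((0.0706+0.055)/1.055)^2.4 ≈ 0.00605
  L1 = 0.2126×0.11193 + 0.7152×0.15896 + 0.0722×0.00605 ≈ 0.13792
Color 2 (27,119,143):
  R=27: 27/255≈0.1059 > 0.04045 → ((0.1059+0.055)/1.055)^2.4 ≈ 0.01096
  G=119: 119/255≈0.4667 > 0.04045 → ((0.4667+0.055)/1.055)^2.4 ≈ 0.18447
  B=143: 143/255≈0.5608 > 0.04045 → ((0.5608+0.055)/1.055)^2.4 ≈ 0.27468
  L2 = 0.2126×0.01096 + 0.7152×0.18447 + 0.0722×0.27468 ≈ 0.15410
Lighter = 0.15410, Darker = 0.13792
Ratio = (L_lighter + 0.05) / (L_darker + 0.05)
Ratio = (0.15410 + 0.05) / (0.13792 + 0.05) = 0.20410 / 0.18792 ≈ 1.0861
Ratio ≈ 1.09:1


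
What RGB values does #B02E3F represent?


B0 → 176 (R)
2E → 46 (G)
3F → 63 (B)
= RGB(176, 46, 63)


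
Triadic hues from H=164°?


Triadic: equally spaced at 120° intervals
H1 = 164°
H2 = (164 + 120) mod 360 = 284°
H3 = (164 + 240) mod 360 = 44°
Triadic = 164°, 284°, 44°


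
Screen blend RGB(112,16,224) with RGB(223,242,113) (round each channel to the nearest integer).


Screen: C = 255 - (255-A)×(255-B)/255, rounded to nearest integer
R: 255 - (255-112)×(255-223)/255 = 255 - 4576/255 ≈ 255 - 17.945 = 237.055 → 237
G: 255 - (255-16)×(255-242)/255 = 255 - 3107/255 ≈ 255 - 12.184 = 242.816 → 243
B: 255 - (255-224)×(255-113)/255 = 255 - 4402/255 ≈ 255 - 17.263 = 237.737 → 238
= RGB(237, 243, 238)


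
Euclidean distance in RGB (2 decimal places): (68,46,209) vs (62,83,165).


d = √[(R₁-R₂)² + (G₁-G₂)² + (B₁-B₂)²]
d = √[(68-62)² + (46-83)² + (209-165)²]
d = √[36 + 1369 + 1936]
d = √3341
d ≈ 57.80


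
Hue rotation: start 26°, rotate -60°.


New hue = (H + rotation) mod 360
New hue = (26 -60) mod 360
= -34 mod 360
= 326°


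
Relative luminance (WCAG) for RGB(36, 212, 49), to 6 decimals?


Linearize each channel (sRGB transfer function): c = v/255; c_lin = c/12.92 if c ≤ 0.04045, else ((c+0.055)/1.055)^2.4
  R: 36/255 ≈ 0.141176 > 0.04045 → ((0.141176+0.055)/1.055)^2.4 ≈ 0.017642
  G: 212/255 ≈ 0.831373 > 0.04045 → ((0.831373+0.055)/1.055)^2.4 ≈ 0.658375
  B: 49/255 ≈ 0.192157 > 0.04045 → ((0.192157+0.055)/1.055)^2.4 ≈ 0.030713
R_lin = 0.017642, G_lin = 0.658375, B_lin = 0.030713
L = 0.2126×R + 0.7152×G + 0.0722×B
L = 0.2126×0.017642 + 0.7152×0.658375 + 0.0722×0.030713
L ≈ 0.476838


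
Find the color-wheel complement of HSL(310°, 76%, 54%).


Complement = opposite side of color wheel = hue + 180°
H' = (310 + 180) mod 360 = 130°
S and L unchanged.
= HSL(130°, 76%, 54%)


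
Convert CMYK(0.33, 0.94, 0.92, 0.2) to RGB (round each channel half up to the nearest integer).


R = 255 × (1-C) × (1-K) = 255 × 0.67 × 0.80 = 136.68 → 137
G = 255 × (1-M) × (1-K) = 255 × 0.06 × 0.80 = 12.24 → 12
B = 255 × (1-Y) × (1-K) = 255 × 0.08 × 0.80 = 16.32 → 16
= RGB(137, 12, 16)


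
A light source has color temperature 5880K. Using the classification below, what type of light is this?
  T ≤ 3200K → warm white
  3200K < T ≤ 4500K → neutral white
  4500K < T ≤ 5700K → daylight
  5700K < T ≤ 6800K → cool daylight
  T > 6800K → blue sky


Temperature: 5880K
5700K < 5880K ≤ 6800K → cool daylight
Classification: cool daylight


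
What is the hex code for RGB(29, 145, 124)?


R = 29 → 1D (hex)
G = 145 → 91 (hex)
B = 124 → 7C (hex)
Hex = #1D917C


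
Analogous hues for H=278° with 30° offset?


Base hue: 278°
Left analog: (278 - 30) mod 360 = 248°
Right analog: (278 + 30) mod 360 = 308°
Analogous hues = 248° and 308°


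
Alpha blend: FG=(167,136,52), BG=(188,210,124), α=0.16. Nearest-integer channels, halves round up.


C = α×F + (1-α)×B, with 1-α = 0.84
R: 0.16×167 + 0.84×188 = 26.72 + 157.92 = 184.64 → 185
G: 0.16×136 + 0.84×210 = 21.76 + 176.40 = 198.16 → 198
B: 0.16×52 + 0.84×124 = 8.32 + 104.16 = 112.48 → 112
= RGB(185, 198, 112)


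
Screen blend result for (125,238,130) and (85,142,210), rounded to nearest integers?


Screen: C = 255 - (255-A)×(255-B)/255, rounded to nearest integer
R: 255 - (255-125)×(255-85)/255 = 255 - 22100/255 ≈ 255 - 86.667 = 168.333 → 168
G: 255 - (255-238)×(255-142)/255 = 255 - 1921/255 ≈ 255 - 7.533 = 247.467 → 247
B: 255 - (255-130)×(255-210)/255 = 255 - 5625/255 ≈ 255 - 22.059 = 232.941 → 233
= RGB(168, 247, 233)


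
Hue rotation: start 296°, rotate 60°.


New hue = (H + rotation) mod 360
New hue = (296 + 60) mod 360
= 356 mod 360
= 356°


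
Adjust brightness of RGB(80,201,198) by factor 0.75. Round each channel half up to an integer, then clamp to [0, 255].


Multiply each channel by 0.75, round half up, clamp to [0, 255]
R: 80×0.75 = 60
G: 201×0.75 = 150.75 → round → 151
B: 198×0.75 = 148.5 → round → 149
= RGB(60, 151, 149)


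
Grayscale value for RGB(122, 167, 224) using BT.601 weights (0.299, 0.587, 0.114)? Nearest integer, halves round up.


Gray = 0.299×R + 0.587×G + 0.114×B
Gray = 0.299×122 + 0.587×167 + 0.114×224
Gray = 36.478 + 98.029 + 25.536
Gray = 160.043 → round half up → 160
Gray = 160


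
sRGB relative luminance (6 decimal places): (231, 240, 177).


Linearize each channel (sRGB transfer function): c = v/255; c_lin = c/12.92 if c ≤ 0.04045, else ((c+0.055)/1.055)^2.4
  R: 231/255 ≈ 0.905882 > 0.04045 → ((0.905882+0.055)/1.055)^2.4 ≈ 0.799103
  G: 240/255 ≈ 0.941176 > 0.04045 → ((0.941176+0.055)/1.055)^2.4 ≈ 0.871367
  B: 177/255 ≈ 0.694118 > 0.04045 → ((0.694118+0.055)/1.055)^2.4 ≈ 0.439657
R_lin = 0.799103, G_lin = 0.871367, B_lin = 0.439657
L = 0.2126×R + 0.7152×G + 0.0722×B
L = 0.2126×0.799103 + 0.7152×0.871367 + 0.0722×0.439657
L ≈ 0.824834


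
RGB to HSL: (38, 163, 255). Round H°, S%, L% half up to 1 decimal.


Normalize: R'=38/255≈0.1490, G'=163/255≈0.6392, B'=255/255≈1.0000
Max=255/255, Min=38/255, Δ=Max-Min=217/255
L = (Max+Min)/2 = (255+38)/510 = 293/510 = 0.57450… → L = 57.5%
L > 0.5 → S = Δ/(2-Max-Min) = 217/(510-255-38) = 217/217 = 1 → S = 100.0%
(the 1/255 factors cancel in S and H, so raw channel differences can be used)
Max is B' → H = 60 × ((R-G)/Δ + 4) = 60 × ((38-163)/217 + 4)
  -125/217 + 4 = -0.5760… + 4 = 3.4239…
  H = 60 × 3.4239… = 205.437…° → H = 205.4°
= HSL(205.4°, 100.0%, 57.5%)


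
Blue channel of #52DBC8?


Color: #52DBC8
R = 52 = 82
G = DB = 219
B = C8 = 200
Blue = 200


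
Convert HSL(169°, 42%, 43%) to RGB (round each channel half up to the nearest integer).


H=169°, S=0.42, L=0.43
C = (1-|2L-1|)×S = (1-|-0.14|)×0.42 = 0.3612
H' = H/60 = 169/60 ≈ 2.8167; X = C×(1-|H' mod 2 - 1|) = 0.29498
m = L - C/2 = 0.43 - 0.1806 = 0.2494
Sector ⌊H'⌋ = 2 → (R',G',B') = (0.0, 0.3612, 0.29498)
RGB = ((R'+m)×255, (G'+m)×255, (B'+m)×255) = (63.597, 155.703, 138.8169)
Round half up → RGB(64, 156, 139)


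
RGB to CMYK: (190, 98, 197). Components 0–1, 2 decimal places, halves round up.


R'=190/255≈0.7451, G'=98/255≈0.3843, B'=197/255≈0.7725
K = 1 - max(R',G',B') = 1 - 197/255 = 58/255 = 0.22745… → 0.23
(1-R'-K)/(1-K) simplifies to (max-R)/max with max = 197:
C = (197-190)/197 = 7/197 = 0.03553… → 0.04
M = (197-98)/197 = 99/197 = 0.50253… → 0.50
Y = (197-197)/197 = 0/197 = 0 → 0.00
= CMYK(0.04, 0.50, 0.00, 0.23)


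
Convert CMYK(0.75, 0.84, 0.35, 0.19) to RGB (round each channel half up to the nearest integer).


R = 255 × (1-C) × (1-K) = 255 × 0.25 × 0.81 = 51.6375 → 52
G = 255 × (1-M) × (1-K) = 255 × 0.16 × 0.81 = 33.048 → 33
B = 255 × (1-Y) × (1-K) = 255 × 0.65 × 0.81 = 134.2575 → 134
= RGB(52, 33, 134)


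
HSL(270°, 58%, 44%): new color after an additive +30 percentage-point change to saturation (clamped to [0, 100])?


Original S = 58%
Adjustment = +30 percentage points
New S = 58 + (30) = 88
Clamp to [0, 100] → 88
= HSL(270°, 88%, 44%)


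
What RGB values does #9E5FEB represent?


9E → 158 (R)
5F → 95 (G)
EB → 235 (B)
= RGB(158, 95, 235)


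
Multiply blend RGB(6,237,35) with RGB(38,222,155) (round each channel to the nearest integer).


Multiply: C = A×B/255, rounded to nearest integer
R: 6×38/255 = 228/255 ≈ 0.894 → 1
G: 237×222/255 = 52614/255 ≈ 206.329 → 206
B: 35×155/255 = 5425/255 ≈ 21.275 → 21
= RGB(1, 206, 21)


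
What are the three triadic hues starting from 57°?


Triadic: equally spaced at 120° intervals
H1 = 57°
H2 = (57 + 120) mod 360 = 177°
H3 = (57 + 240) mod 360 = 297°
Triadic = 57°, 177°, 297°


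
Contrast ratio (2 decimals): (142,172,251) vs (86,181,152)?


Linearize each sRGB channel c=v/255: c/12.92 if c ≤ 0.04045 else ((c+0.055)/1.055)^2.4
L = 0.2126×R_lin + 0.7152×G_lin + 0.0722×B_lin
Color 1 (142,172,251):
  R=142: 142/255≈0.5569 > 0.04045 → ((0.5569+0.055)/1.055)^2.4 ≈ 0.27050
  G=172: 172/255≈0.6745 > 0.04045 → ((0.6745+0.055)/1.055)^2.4 ≈ 0.41254
  B=251: 251/255≈0.9843 > 0.04045 → ((0.9843+0.055)/1.055)^2.4 ≈ 0.96469
  L1 = 0.2126×0.27050 + 0.7152×0.41254 + 0.0722×0.96469 ≈ 0.42221
Color 2 (86,181,152):
  R=86: 86/255≈0.3373 > 0.04045 → ((0.3373+0.055)/1.055)^2.4 ≈ 0.09306
  G=181: 181/255≈0.7098 > 0.04045 → ((0.7098+0.055)/1.055)^2.4 ≈ 0.46208
  B=152: 152/255≈0.5961 > 0.04045 → ((0.5961+0.055)/1.055)^2.4 ≈ 0.31399
  L2 = 0.2126×0.09306 + 0.7152×0.46208 + 0.0722×0.31399 ≈ 0.37293
Lighter = 0.42221, Darker = 0.37293
Ratio = (L_lighter + 0.05) / (L_darker + 0.05)
Ratio = (0.42221 + 0.05) / (0.37293 + 0.05) = 0.47221 / 0.42293 ≈ 1.1165
Ratio ≈ 1.12:1


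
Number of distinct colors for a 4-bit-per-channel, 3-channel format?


Total bits = 4 bits/channel × 3 channels = 12 bits
Distinct colors = 2^12
= 4,096 colors


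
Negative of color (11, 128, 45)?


Invert: (255-R, 255-G, 255-B)
R: 255-11 = 244
G: 255-128 = 127
B: 255-45 = 210
= RGB(244, 127, 210)


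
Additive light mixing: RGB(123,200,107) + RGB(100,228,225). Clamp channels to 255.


Additive: each channel = min(255, C₁+C₂)
R: 123+100 = 223 → 223
G: 200+228 = 428 → 255
B: 107+225 = 332 → 255
= RGB(223, 255, 255)


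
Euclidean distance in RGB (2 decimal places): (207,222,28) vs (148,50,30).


d = √[(R₁-R₂)² + (G₁-G₂)² + (B₁-B₂)²]
d = √[(207-148)² + (222-50)² + (28-30)²]
d = √[3481 + 29584 + 4]
d = √33069
d ≈ 181.85


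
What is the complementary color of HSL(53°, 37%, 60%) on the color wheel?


Complement = opposite side of color wheel = hue + 180°
H' = (53 + 180) mod 360 = 233°
S and L unchanged.
= HSL(233°, 37%, 60%)


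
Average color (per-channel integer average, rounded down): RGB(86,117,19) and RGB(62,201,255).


Midpoint: each channel = ⌊(C₁+C₂)/2⌋
R: ⌊(86+62)/2⌋ = 74
G: ⌊(117+201)/2⌋ = 159
B: ⌊(19+255)/2⌋ = 137
= RGB(74, 159, 137)


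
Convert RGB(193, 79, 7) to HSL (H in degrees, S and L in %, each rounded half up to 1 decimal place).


Normalize: R'=193/255≈0.7569, G'=79/255≈0.3098, B'=7/255≈0.0275
Max=193/255, Min=7/255, Δ=Max-Min=186/255
L = (Max+Min)/2 = (193+7)/510 = 200/510 = 0.39215… → L = 39.2%
L ≤ 0.5 → S = Δ/(Max+Min) = 186/(193+7) = 186/200 = 0.93 → S = 93.0%
(the 1/255 factors cancel in S and H, so raw channel differences can be used)
Max is R' → H = 60 × (((G-B)/Δ) mod 6) = 60 × (((79-7)/186) mod 6)
  72/186 = 0.3870…
  H = 60 × 0.3870… = 23.225…° → H = 23.2°
= HSL(23.2°, 93.0%, 39.2%)


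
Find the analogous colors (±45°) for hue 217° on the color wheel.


Base hue: 217°
Left analog: (217 - 45) mod 360 = 172°
Right analog: (217 + 45) mod 360 = 262°
Analogous hues = 172° and 262°


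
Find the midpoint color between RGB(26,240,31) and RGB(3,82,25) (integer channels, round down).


Midpoint: each channel = ⌊(C₁+C₂)/2⌋
R: ⌊(26+3)/2⌋ = 14
G: ⌊(240+82)/2⌋ = 161
B: ⌊(31+25)/2⌋ = 28
= RGB(14, 161, 28)


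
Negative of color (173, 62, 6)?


Invert: (255-R, 255-G, 255-B)
R: 255-173 = 82
G: 255-62 = 193
B: 255-6 = 249
= RGB(82, 193, 249)


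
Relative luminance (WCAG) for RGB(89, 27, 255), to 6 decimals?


Linearize each channel (sRGB transfer function): c = v/255; c_lin = c/12.92 if c ≤ 0.04045, else ((c+0.055)/1.055)^2.4
  R: 89/255 ≈ 0.349020 > 0.04045 → ((0.349020+0.055)/1.055)^2.4 ≈ 0.099899
  G: 27/255 ≈ 0.105882 > 0.04045 → ((0.105882+0.055)/1.055)^2.4 ≈ 0.010960
  B: 255/255 ≈ 1.000000 > 0.04045 → ((1.000000+0.055)/1.055)^2.4 ≈ 1.000000
R_lin = 0.099899, G_lin = 0.010960, B_lin = 1.000000
L = 0.2126×R + 0.7152×G + 0.0722×B
L = 0.2126×0.099899 + 0.7152×0.010960 + 0.0722×1.000000
L ≈ 0.101277


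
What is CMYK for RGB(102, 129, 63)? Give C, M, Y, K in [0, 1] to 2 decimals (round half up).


R'=102/255≈0.4000, G'=129/255≈0.5059, B'=63/255≈0.2471
K = 1 - max(R',G',B') = 1 - 129/255 = 126/255 = 0.49411… → 0.49
(1-R'-K)/(1-K) simplifies to (max-R)/max with max = 129:
C = (129-102)/129 = 27/129 = 0.20930… → 0.21
M = (129-129)/129 = 0/129 = 0 → 0.00
Y = (129-63)/129 = 66/129 = 0.51162… → 0.51
= CMYK(0.21, 0.00, 0.51, 0.49)


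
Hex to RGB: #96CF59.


96 → 150 (R)
CF → 207 (G)
59 → 89 (B)
= RGB(150, 207, 89)


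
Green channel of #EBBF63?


Color: #EBBF63
R = EB = 235
G = BF = 191
B = 63 = 99
Green = 191


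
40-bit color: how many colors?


Colors = 2^bits = 2^40
= 1,099,511,627,776 colors


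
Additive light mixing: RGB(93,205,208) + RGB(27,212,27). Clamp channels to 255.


Additive: each channel = min(255, C₁+C₂)
R: 93+27 = 120 → 120
G: 205+212 = 417 → 255
B: 208+27 = 235 → 235
= RGB(120, 255, 235)


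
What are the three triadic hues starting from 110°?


Triadic: equally spaced at 120° intervals
H1 = 110°
H2 = (110 + 120) mod 360 = 230°
H3 = (110 + 240) mod 360 = 350°
Triadic = 110°, 230°, 350°


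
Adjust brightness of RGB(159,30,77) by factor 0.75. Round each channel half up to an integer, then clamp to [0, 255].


Multiply each channel by 0.75, round half up, clamp to [0, 255]
R: 159×0.75 = 119.25 → round → 119
G: 30×0.75 = 22.5 → round → 23
B: 77×0.75 = 57.75 → round → 58
= RGB(119, 23, 58)


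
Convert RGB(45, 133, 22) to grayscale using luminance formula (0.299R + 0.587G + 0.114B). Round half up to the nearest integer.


Gray = 0.299×R + 0.587×G + 0.114×B
Gray = 0.299×45 + 0.587×133 + 0.114×22
Gray = 13.455 + 78.071 + 2.508
Gray = 94.034 → round half up → 94
Gray = 94


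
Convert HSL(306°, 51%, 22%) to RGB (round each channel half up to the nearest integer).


H=306°, S=0.51, L=0.22
C = (1-|2L-1|)×S = (1-|-0.56|)×0.51 = 0.2244
H' = H/60 = 306/60 ≈ 5.1000; X = C×(1-|H' mod 2 - 1|) = 0.20196
m = L - C/2 = 0.22 - 0.1122 = 0.1078
Sector ⌊H'⌋ = 5 → (R',G',B') = (0.2244, 0.0, 0.20196)
RGB = ((R'+m)×255, (G'+m)×255, (B'+m)×255) = (84.711, 27.489, 78.9888)
Round half up → RGB(85, 27, 79)


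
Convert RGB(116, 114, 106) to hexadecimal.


R = 116 → 74 (hex)
G = 114 → 72 (hex)
B = 106 → 6A (hex)
Hex = #74726A


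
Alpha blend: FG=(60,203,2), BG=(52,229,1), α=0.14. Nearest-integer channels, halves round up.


C = α×F + (1-α)×B, with 1-α = 0.86
R: 0.14×60 + 0.86×52 = 8.40 + 44.72 = 53.12 → 53
G: 0.14×203 + 0.86×229 = 28.42 + 196.94 = 225.36 → 225
B: 0.14×2 + 0.86×1 = 0.28 + 0.86 = 1.14 → 1
= RGB(53, 225, 1)


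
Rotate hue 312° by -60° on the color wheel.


New hue = (H + rotation) mod 360
New hue = (312 -60) mod 360
= 252 mod 360
= 252°


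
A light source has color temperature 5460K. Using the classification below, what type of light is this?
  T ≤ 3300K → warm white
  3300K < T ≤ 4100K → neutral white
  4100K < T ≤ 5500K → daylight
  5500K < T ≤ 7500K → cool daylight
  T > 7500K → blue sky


Temperature: 5460K
4100K < 5460K ≤ 5500K → daylight
Classification: daylight


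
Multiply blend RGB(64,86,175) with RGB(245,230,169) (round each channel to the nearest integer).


Multiply: C = A×B/255, rounded to nearest integer
R: 64×245/255 = 15680/255 ≈ 61.490 → 61
G: 86×230/255 = 19780/255 ≈ 77.569 → 78
B: 175×169/255 = 29575/255 ≈ 115.980 → 116
= RGB(61, 78, 116)


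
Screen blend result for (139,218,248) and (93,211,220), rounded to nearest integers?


Screen: C = 255 - (255-A)×(255-B)/255, rounded to nearest integer
R: 255 - (255-139)×(255-93)/255 = 255 - 18792/255 ≈ 255 - 73.694 = 181.306 → 181
G: 255 - (255-218)×(255-211)/255 = 255 - 1628/255 ≈ 255 - 6.384 = 248.616 → 249
B: 255 - (255-248)×(255-220)/255 = 255 - 245/255 ≈ 255 - 0.961 = 254.039 → 254
= RGB(181, 249, 254)


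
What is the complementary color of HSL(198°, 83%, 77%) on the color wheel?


Complement = opposite side of color wheel = hue + 180°
H' = (198 + 180) mod 360 = 18°
S and L unchanged.
= HSL(18°, 83%, 77%)


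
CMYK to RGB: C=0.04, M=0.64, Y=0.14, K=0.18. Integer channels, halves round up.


R = 255 × (1-C) × (1-K) = 255 × 0.96 × 0.82 = 200.736 → 201
G = 255 × (1-M) × (1-K) = 255 × 0.36 × 0.82 = 75.276 → 75
B = 255 × (1-Y) × (1-K) = 255 × 0.86 × 0.82 = 179.826 → 180
= RGB(201, 75, 180)


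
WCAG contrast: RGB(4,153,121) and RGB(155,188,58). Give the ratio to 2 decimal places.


Linearize each sRGB channel c=v/255: c/12.92 if c ≤ 0.04045 else ((c+0.055)/1.055)^2.4
L = 0.2126×R_lin + 0.7152×G_lin + 0.0722×B_lin
Color 1 (4,153,121):
  R=4: 4/255≈0.0157 ≤ 0.04045 → 0.0157/12.92 ≈ 0.00121
  G=153: 153/255≈0.6000 > 0.04045 → ((0.6000+0.055)/1.055)^2.4 ≈ 0.31855
  B=121: 121/255≈0.4745 > 0.04045 → ((0.4745+0.055)/1.055)^2.4 ≈ 0.19120
  L1 = 0.2126×0.00121 + 0.7152×0.31855 + 0.0722×0.19120 ≈ 0.24189
Color 2 (155,188,58):
  R=155: 155/255≈0.6078 > 0.04045 → ((0.6078+0.055)/1.055)^2.4 ≈ 0.32778
  G=188: 188/255≈0.7373 > 0.04045 → ((0.7373+0.055)/1.055)^2.4 ≈ 0.50289
  B=58: 58/255≈0.2275 > 0.04045 → ((0.2275+0.055)/1.055)^2.4 ≈ 0.04231
  L2 = 0.2126×0.32778 + 0.7152×0.50289 + 0.0722×0.04231 ≈ 0.43240
Lighter = 0.43240, Darker = 0.24189
Ratio = (L_lighter + 0.05) / (L_darker + 0.05)
Ratio = (0.43240 + 0.05) / (0.24189 + 0.05) = 0.48240 / 0.29189 ≈ 1.6527
Ratio ≈ 1.65:1


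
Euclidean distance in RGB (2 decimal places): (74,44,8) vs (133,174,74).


d = √[(R₁-R₂)² + (G₁-G₂)² + (B₁-B₂)²]
d = √[(74-133)² + (44-174)² + (8-74)²]
d = √[3481 + 16900 + 4356]
d = √24737
d ≈ 157.28


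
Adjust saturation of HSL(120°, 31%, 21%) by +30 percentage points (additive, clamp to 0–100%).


Original S = 31%
Adjustment = +30 percentage points
New S = 31 + (30) = 61
Clamp to [0, 100] → 61
= HSL(120°, 61%, 21%)


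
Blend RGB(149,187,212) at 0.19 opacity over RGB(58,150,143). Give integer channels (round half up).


C = α×F + (1-α)×B, with 1-α = 0.81
R: 0.19×149 + 0.81×58 = 28.31 + 46.98 = 75.29 → 75
G: 0.19×187 + 0.81×150 = 35.53 + 121.50 = 157.03 → 157
B: 0.19×212 + 0.81×143 = 40.28 + 115.83 = 156.11 → 156
= RGB(75, 157, 156)


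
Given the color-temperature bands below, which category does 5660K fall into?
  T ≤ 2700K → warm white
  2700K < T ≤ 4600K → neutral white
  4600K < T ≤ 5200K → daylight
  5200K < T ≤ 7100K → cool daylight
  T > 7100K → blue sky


Temperature: 5660K
5200K < 5660K ≤ 7100K → cool daylight
Classification: cool daylight


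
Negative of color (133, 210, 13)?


Invert: (255-R, 255-G, 255-B)
R: 255-133 = 122
G: 255-210 = 45
B: 255-13 = 242
= RGB(122, 45, 242)


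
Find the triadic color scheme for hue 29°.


Triadic: equally spaced at 120° intervals
H1 = 29°
H2 = (29 + 120) mod 360 = 149°
H3 = (29 + 240) mod 360 = 269°
Triadic = 29°, 149°, 269°


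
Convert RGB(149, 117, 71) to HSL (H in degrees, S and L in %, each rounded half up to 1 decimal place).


Normalize: R'=149/255≈0.5843, G'=117/255≈0.4588, B'=71/255≈0.2784
Max=149/255, Min=71/255, Δ=Max-Min=78/255
L = (Max+Min)/2 = (149+71)/510 = 220/510 = 0.43137… → L = 43.1%
L ≤ 0.5 → S = Δ/(Max+Min) = 78/(149+71) = 78/220 = 0.35454… → S = 35.5%
(the 1/255 factors cancel in S and H, so raw channel differences can be used)
Max is R' → H = 60 × (((G-B)/Δ) mod 6) = 60 × (((117-71)/78) mod 6)
  46/78 = 0.5897…
  H = 60 × 0.5897… = 35.384…° → H = 35.4°
= HSL(35.4°, 35.5%, 43.1%)


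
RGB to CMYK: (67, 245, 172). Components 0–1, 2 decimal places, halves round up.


R'=67/255≈0.2627, G'=245/255≈0.9608, B'=172/255≈0.6745
K = 1 - max(R',G',B') = 1 - 245/255 = 10/255 = 0.03921… → 0.04
(1-R'-K)/(1-K) simplifies to (max-R)/max with max = 245:
C = (245-67)/245 = 178/245 = 0.72653… → 0.73
M = (245-245)/245 = 0/245 = 0 → 0.00
Y = (245-172)/245 = 73/245 = 0.29795… → 0.30
= CMYK(0.73, 0.00, 0.30, 0.04)


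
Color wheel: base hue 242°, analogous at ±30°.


Base hue: 242°
Left analog: (242 - 30) mod 360 = 212°
Right analog: (242 + 30) mod 360 = 272°
Analogous hues = 212° and 272°


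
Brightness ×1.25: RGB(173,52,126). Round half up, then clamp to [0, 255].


Multiply each channel by 1.25, round half up, clamp to [0, 255]
R: 173×1.25 = 216.25 → round → 216
G: 52×1.25 = 65
B: 126×1.25 = 157.5 → round → 158
= RGB(216, 65, 158)


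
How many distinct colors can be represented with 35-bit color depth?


Colors = 2^bits = 2^35
= 34,359,738,368 colors


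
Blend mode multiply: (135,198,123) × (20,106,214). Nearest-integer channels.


Multiply: C = A×B/255, rounded to nearest integer
R: 135×20/255 = 2700/255 ≈ 10.588 → 11
G: 198×106/255 = 20988/255 ≈ 82.306 → 82
B: 123×214/255 = 26322/255 ≈ 103.224 → 103
= RGB(11, 82, 103)


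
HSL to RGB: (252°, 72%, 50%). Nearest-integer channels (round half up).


H=252°, S=0.72, L=0.50
C = (1-|2L-1|)×S = (1-|0.00|)×0.72 = 0.72
H' = H/60 = 252/60 ≈ 4.2000; X = C×(1-|H' mod 2 - 1|) = 0.144
m = L - C/2 = 0.50 - 0.36 = 0.14
Sector ⌊H'⌋ = 4 → (R',G',B') = (0.144, 0.0, 0.72)
RGB = ((R'+m)×255, (G'+m)×255, (B'+m)×255) = (72.42, 35.7, 219.3)
Round half up → RGB(72, 36, 219)


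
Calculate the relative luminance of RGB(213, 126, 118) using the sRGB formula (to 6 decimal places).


Linearize each channel (sRGB transfer function): c = v/255; c_lin = c/12.92 if c ≤ 0.04045, else ((c+0.055)/1.055)^2.4
  R: 213/255 ≈ 0.835294 > 0.04045 → ((0.835294+0.055)/1.055)^2.4 ≈ 0.665387
  G: 126/255 ≈ 0.494118 > 0.04045 → ((0.494118+0.055)/1.055)^2.4 ≈ 0.208637
  B: 118/255 ≈ 0.462745 > 0.04045 → ((0.462745+0.055)/1.055)^2.4 ≈ 0.181164
R_lin = 0.665387, G_lin = 0.208637, B_lin = 0.181164
L = 0.2126×R + 0.7152×G + 0.0722×B
L = 0.2126×0.665387 + 0.7152×0.208637 + 0.0722×0.181164
L ≈ 0.303758


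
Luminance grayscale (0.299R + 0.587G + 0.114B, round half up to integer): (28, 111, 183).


Gray = 0.299×R + 0.587×G + 0.114×B
Gray = 0.299×28 + 0.587×111 + 0.114×183
Gray = 8.372 + 65.157 + 20.862
Gray = 94.391 → round half up → 94
Gray = 94


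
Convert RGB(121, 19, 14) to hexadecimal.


R = 121 → 79 (hex)
G = 19 → 13 (hex)
B = 14 → 0E (hex)
Hex = #79130E


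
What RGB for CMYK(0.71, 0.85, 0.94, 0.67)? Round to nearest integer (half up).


R = 255 × (1-C) × (1-K) = 255 × 0.29 × 0.33 = 24.4035 → 24
G = 255 × (1-M) × (1-K) = 255 × 0.15 × 0.33 = 12.6225 → 13
B = 255 × (1-Y) × (1-K) = 255 × 0.06 × 0.33 = 5.049 → 5
= RGB(24, 13, 5)


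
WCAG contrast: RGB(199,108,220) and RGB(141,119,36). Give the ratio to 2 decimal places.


Linearize each sRGB channel c=v/255: c/12.92 if c ≤ 0.04045 else ((c+0.055)/1.055)^2.4
L = 0.2126×R_lin + 0.7152×G_lin + 0.0722×B_lin
Color 1 (199,108,220):
  R=199: 199/255≈0.7804 > 0.04045 → ((0.7804+0.055)/1.055)^2.4 ≈ 0.57112
  G=108: 108/255≈0.4235 > 0.04045 → ((0.4235+0.055)/1.055)^2.4 ≈ 0.14996
  B=220: 220/255≈0.8627 > 0.04045 → ((0.8627+0.055)/1.055)^2.4 ≈ 0.71569
  L1 = 0.2126×0.57112 + 0.7152×0.14996 + 0.0722×0.71569 ≈ 0.28035
Color 2 (141,119,36):
  R=141: 141/255≈0.5529 > 0.04045 → ((0.5529+0.055)/1.055)^2.4 ≈ 0.26636
  G=119: 119/255≈0.4667 > 0.04045 → ((0.4667+0.055)/1.055)^2.4 ≈ 0.18447
  B=36: 36/255≈0.1412 > 0.04045 → ((0.1412+0.055)/1.055)^2.4 ≈ 0.01764
  L2 = 0.2126×0.26636 + 0.7152×0.18447 + 0.0722×0.01764 ≈ 0.18984
Lighter = 0.28035, Darker = 0.18984
Ratio = (L_lighter + 0.05) / (L_darker + 0.05)
Ratio = (0.28035 + 0.05) / (0.18984 + 0.05) = 0.33035 / 0.23984 ≈ 1.3774
Ratio ≈ 1.38:1


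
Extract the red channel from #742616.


Color: #742616
R = 74 = 116
G = 26 = 38
B = 16 = 22
Red = 116


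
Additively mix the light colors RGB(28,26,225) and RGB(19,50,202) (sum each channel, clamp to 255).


Additive: each channel = min(255, C₁+C₂)
R: 28+19 = 47 → 47
G: 26+50 = 76 → 76
B: 225+202 = 427 → 255
= RGB(47, 76, 255)


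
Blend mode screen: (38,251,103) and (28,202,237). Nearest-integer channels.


Screen: C = 255 - (255-A)×(255-B)/255, rounded to nearest integer
R: 255 - (255-38)×(255-28)/255 = 255 - 49259/255 ≈ 255 - 193.173 = 61.827 → 62
G: 255 - (255-251)×(255-202)/255 = 255 - 212/255 ≈ 255 - 0.831 = 254.169 → 254
B: 255 - (255-103)×(255-237)/255 = 255 - 2736/255 ≈ 255 - 10.729 = 244.271 → 244
= RGB(62, 254, 244)


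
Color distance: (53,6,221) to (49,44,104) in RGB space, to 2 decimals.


d = √[(R₁-R₂)² + (G₁-G₂)² + (B₁-B₂)²]
d = √[(53-49)² + (6-44)² + (221-104)²]
d = √[16 + 1444 + 13689]
d = √15149
d ≈ 123.08


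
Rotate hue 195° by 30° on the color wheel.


New hue = (H + rotation) mod 360
New hue = (195 + 30) mod 360
= 225 mod 360
= 225°


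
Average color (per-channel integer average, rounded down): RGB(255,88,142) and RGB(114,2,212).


Midpoint: each channel = ⌊(C₁+C₂)/2⌋
R: ⌊(255+114)/2⌋ = 184
G: ⌊(88+2)/2⌋ = 45
B: ⌊(142+212)/2⌋ = 177
= RGB(184, 45, 177)


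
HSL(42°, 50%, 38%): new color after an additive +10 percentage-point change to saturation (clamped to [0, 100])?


Original S = 50%
Adjustment = +10 percentage points
New S = 50 + (10) = 60
Clamp to [0, 100] → 60
= HSL(42°, 60%, 38%)


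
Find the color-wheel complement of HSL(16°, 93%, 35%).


Complement = opposite side of color wheel = hue + 180°
H' = (16 + 180) mod 360 = 196°
S and L unchanged.
= HSL(196°, 93%, 35%)


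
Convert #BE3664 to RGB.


BE → 190 (R)
36 → 54 (G)
64 → 100 (B)
= RGB(190, 54, 100)


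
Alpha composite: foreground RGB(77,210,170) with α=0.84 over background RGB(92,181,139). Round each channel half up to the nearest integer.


C = α×F + (1-α)×B, with 1-α = 0.16
R: 0.84×77 + 0.16×92 = 64.68 + 14.72 = 79.40 → 79
G: 0.84×210 + 0.16×181 = 176.40 + 28.96 = 205.36 → 205
B: 0.84×170 + 0.16×139 = 142.80 + 22.24 = 165.04 → 165
= RGB(79, 205, 165)


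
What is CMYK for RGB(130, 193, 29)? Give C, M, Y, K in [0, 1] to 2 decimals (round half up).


R'=130/255≈0.5098, G'=193/255≈0.7569, B'=29/255≈0.1137
K = 1 - max(R',G',B') = 1 - 193/255 = 62/255 = 0.24313… → 0.24
(1-R'-K)/(1-K) simplifies to (max-R)/max with max = 193:
C = (193-130)/193 = 63/193 = 0.32642… → 0.33
M = (193-193)/193 = 0/193 = 0 → 0.00
Y = (193-29)/193 = 164/193 = 0.84974… → 0.85
= CMYK(0.33, 0.00, 0.85, 0.24)


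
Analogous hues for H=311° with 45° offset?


Base hue: 311°
Left analog: (311 - 45) mod 360 = 266°
Right analog: (311 + 45) mod 360 = 356°
Analogous hues = 266° and 356°


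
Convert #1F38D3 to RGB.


1F → 31 (R)
38 → 56 (G)
D3 → 211 (B)
= RGB(31, 56, 211)


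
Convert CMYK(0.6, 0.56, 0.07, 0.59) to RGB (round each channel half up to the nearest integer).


R = 255 × (1-C) × (1-K) = 255 × 0.40 × 0.41 = 41.82 → 42
G = 255 × (1-M) × (1-K) = 255 × 0.44 × 0.41 = 46.002 → 46
B = 255 × (1-Y) × (1-K) = 255 × 0.93 × 0.41 = 97.2315 → 97
= RGB(42, 46, 97)


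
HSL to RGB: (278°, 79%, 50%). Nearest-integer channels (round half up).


H=278°, S=0.79, L=0.50
C = (1-|2L-1|)×S = (1-|0.00|)×0.79 = 0.79
H' = H/60 = 278/60 ≈ 4.6333; X = C×(1-|H' mod 2 - 1|) ≈ 0.5003
m = L - C/2 = 0.50 - 0.395 = 0.105
Sector ⌊H'⌋ = 4 → (R',G',B') = (≈0.5003, 0.0, 0.79)
RGB = ((R'+m)×255, (G'+m)×255, (B'+m)×255) = (154.36, 26.775, 228.225)
Round half up → RGB(154, 27, 228)


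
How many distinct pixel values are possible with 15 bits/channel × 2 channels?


Total bits = 15 bits/channel × 2 channels = 30 bits
Distinct pixel values = 2^30
= 1,073,741,824 pixel values


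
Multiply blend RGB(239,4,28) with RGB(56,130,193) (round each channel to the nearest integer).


Multiply: C = A×B/255, rounded to nearest integer
R: 239×56/255 = 13384/255 ≈ 52.486 → 52
G: 4×130/255 = 520/255 ≈ 2.039 → 2
B: 28×193/255 = 5404/255 ≈ 21.192 → 21
= RGB(52, 2, 21)


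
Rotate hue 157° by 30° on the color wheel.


New hue = (H + rotation) mod 360
New hue = (157 + 30) mod 360
= 187 mod 360
= 187°


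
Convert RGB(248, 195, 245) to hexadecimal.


R = 248 → F8 (hex)
G = 195 → C3 (hex)
B = 245 → F5 (hex)
Hex = #F8C3F5


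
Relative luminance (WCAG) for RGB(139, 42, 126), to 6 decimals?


Linearize each channel (sRGB transfer function): c = v/255; c_lin = c/12.92 if c ≤ 0.04045, else ((c+0.055)/1.055)^2.4
  R: 139/255 ≈ 0.545098 > 0.04045 → ((0.545098+0.055)/1.055)^2.4 ≈ 0.258183
  G: 42/255 ≈ 0.164706 > 0.04045 → ((0.164706+0.055)/1.055)^2.4 ≈ 0.023153
  B: 126/255 ≈ 0.494118 > 0.04045 → ((0.494118+0.055)/1.055)^2.4 ≈ 0.208637
R_lin = 0.258183, G_lin = 0.023153, B_lin = 0.208637
L = 0.2126×R + 0.7152×G + 0.0722×B
L = 0.2126×0.258183 + 0.7152×0.023153 + 0.0722×0.208637
L ≈ 0.086513


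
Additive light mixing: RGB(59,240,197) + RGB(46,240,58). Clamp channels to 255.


Additive: each channel = min(255, C₁+C₂)
R: 59+46 = 105 → 105
G: 240+240 = 480 → 255
B: 197+58 = 255 → 255
= RGB(105, 255, 255)


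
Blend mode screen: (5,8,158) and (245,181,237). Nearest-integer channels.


Screen: C = 255 - (255-A)×(255-B)/255, rounded to nearest integer
R: 255 - (255-5)×(255-245)/255 = 255 - 2500/255 ≈ 255 - 9.804 = 245.196 → 245
G: 255 - (255-8)×(255-181)/255 = 255 - 18278/255 ≈ 255 - 71.678 = 183.322 → 183
B: 255 - (255-158)×(255-237)/255 = 255 - 1746/255 ≈ 255 - 6.847 = 248.153 → 248
= RGB(245, 183, 248)
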